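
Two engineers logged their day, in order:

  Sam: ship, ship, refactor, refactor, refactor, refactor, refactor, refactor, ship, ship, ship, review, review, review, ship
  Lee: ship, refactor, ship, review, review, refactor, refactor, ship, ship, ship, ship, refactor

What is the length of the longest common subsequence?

8

Match ship [1,1] → ship [2,3] → refactor [7,6] → refactor [8,7] → ship [9,8] → ship [10,9] → ship [11,10] → ship [15,11] — 8 tasks in the same relative order in both. The LCS DP gives dp[15][12] = 8, so this is optimal.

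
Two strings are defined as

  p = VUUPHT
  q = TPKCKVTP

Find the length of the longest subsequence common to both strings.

2

Let dp[i][j] be the LCS length of the first i characters of p and the first j characters of q. dp[i][j] = dp[i-1][j-1]+1 when the i-th and j-th characters match, else max(dp[i-1][j], dp[i][j-1]).
    ·  T  P  K  C  K  V  T  P
 ·  0  0  0  0  0  0  0  0  0
 V  0  0  0  0  0  0  1  1  1
 U  0  0  0  0  0  0  1  1  1
 U  0  0  0  0  0  0  1  1  1
 P  0  0  1  1  1  1  1  1  2
 H  0  0  1  1  1  1  1  1  2
 T  0  1  1  1  1  1  1  2  2
dp[6][8] = 2. One LCS (by backtracking along matches): VP.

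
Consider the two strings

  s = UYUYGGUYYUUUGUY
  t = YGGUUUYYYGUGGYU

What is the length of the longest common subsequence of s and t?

Match Y [4,1], G [5,2], G [6,3], U [7,6], Y [8,8], Y [9,9], U [10,11], G [13,13], U [14,15] — 9 characters in the same relative order in both. dp[15][15] = 9 confirms this is the maximum.

9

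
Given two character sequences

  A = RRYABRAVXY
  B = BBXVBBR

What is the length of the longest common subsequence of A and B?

Let dp[i][j] be the LCS length of the first i characters of A and the first j characters of B. dp[i][j] = dp[i-1][j-1]+1 when the i-th and j-th characters match, else max(dp[i-1][j], dp[i][j-1]).
    ·  B  B  X  V  B  B  R
 ·  0  0  0  0  0  0  0  0
 R  0  0  0  0  0  0  0  1
 R  0  0  0  0  0  0  0  1
 Y  0  0  0  0  0  0  0  1
 A  0  0  0  0  0  0  0  1
 B  0  1  1  1  1  1  1  1
 R  0  1  1  1  1  1  1  2
 A  0  1  1  1  1  1  1  2
 V  0  1  1  1  2  2  2  2
 X  0  1  1  2  2  2  2  2
 Y  0  1  1  2  2  2  2  2
dp[10][7] = 2. One LCS (by backtracking along matches): BR.

2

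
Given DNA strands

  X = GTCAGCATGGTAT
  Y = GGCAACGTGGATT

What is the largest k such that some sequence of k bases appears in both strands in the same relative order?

9

Match G (X #1, Y #2); then C (X #3, Y #3); then A (X #4, Y #5); then G (X #5, Y #7); then T (X #8, Y #8); then G (X #9, Y #9); then G (X #10, Y #10); then T (X #11, Y #12); then T (X #13, Y #13) — 9 bases in the same relative order in both. Since dp[13][13] = 9, nothing longer is possible.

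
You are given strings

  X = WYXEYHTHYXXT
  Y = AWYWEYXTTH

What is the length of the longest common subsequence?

6

Let dp[i][j] be the LCS length of the first i characters of X and the first j characters of Y. dp[i][j] = dp[i-1][j-1]+1 when the i-th and j-th characters match, else max(dp[i-1][j], dp[i][j-1]).
    ·  A  W  Y  W  E  Y  X  T  T  H
 ·  0  0  0  0  0  0  0  0  0  0  0
 W  0  0  1  1  1  1  1  1  1  1  1
 Y  0  0  1  2  2  2  2  2  2  2  2
 X  0  0  1  2  2  2  2  3  3  3  3
 E  0  0  1  2  2  3  3  3  3  3  3
 Y  0  0  1  2  2  3  4  4  4  4  4
 H  0  0  1  2  2  3  4  4  4  4  5
 T  0  0  1  2  2  3  4  4  5  5  5
 H  0  0  1  2  2  3  4  4  5  5  6
 Y  0  0  1  2  2  3  4  4  5  5  6
 X  0  0  1  2  2  3  4  5  5  5  6
 X  0  0  1  2  2  3  4  5  5  5  6
 T  0  0  1  2  2  3  4  5  6  6  6
dp[12][10] = 6. One LCS (by backtracking along matches): WYEYTH.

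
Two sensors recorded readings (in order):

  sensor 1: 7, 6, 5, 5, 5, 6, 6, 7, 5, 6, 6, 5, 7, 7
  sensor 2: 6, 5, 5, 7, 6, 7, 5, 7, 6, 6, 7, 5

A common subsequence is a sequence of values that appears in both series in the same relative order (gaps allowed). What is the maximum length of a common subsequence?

9

Match 6 at sensor 1[2]=sensor 2[1], 5 at sensor 1[3]=sensor 2[2], 5 at sensor 1[4]=sensor 2[3], 6 at sensor 1[7]=sensor 2[5], 7 at sensor 1[8]=sensor 2[6], 5 at sensor 1[9]=sensor 2[7], 6 at sensor 1[10]=sensor 2[9], 6 at sensor 1[11]=sensor 2[10], 5 at sensor 1[12]=sensor 2[12] — 9 values in the same relative order in both. Since dp[14][12] = 9, nothing longer is possible.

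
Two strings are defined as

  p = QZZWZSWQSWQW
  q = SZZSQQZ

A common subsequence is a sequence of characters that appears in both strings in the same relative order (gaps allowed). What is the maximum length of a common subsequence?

Let dp[i][j] be the LCS length of the first i characters of p and the first j characters of q. dp[i][j] = dp[i-1][j-1]+1 when the i-th and j-th characters match, else max(dp[i-1][j], dp[i][j-1]).
    ·  S  Z  Z  S  Q  Q  Z
 ·  0  0  0  0  0  0  0  0
 Q  0  0  0  0  0  1  1  1
 Z  0  0  1  1  1  1  1  2
 Z  0  0  1  2  2  2  2  2
 W  0  0  1  2  2  2  2  2
 Z  0  0  1  2  2  2  2  3
 S  0  1  1  2  3  3  3  3
 W  0  1  1  2  3  3  3  3
 Q  0  1  1  2  3  4  4  4
 S  0  1  1  2  3  4  4  4
 W  0  1  1  2  3  4  4  4
 Q  0  1  1  2  3  4  5  5
 W  0  1  1  2  3  4  5  5
dp[12][7] = 5. One LCS (by backtracking along matches): ZZSQQ.

5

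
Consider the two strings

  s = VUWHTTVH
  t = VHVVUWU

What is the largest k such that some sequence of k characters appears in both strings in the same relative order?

3

Match V (s #1, t #4); then U (s #2, t #5); then W (s #3, t #6) — 3 characters in the same relative order in both, and the DP table's final entry dp[8][7] is also 3, so no common subsequence is longer.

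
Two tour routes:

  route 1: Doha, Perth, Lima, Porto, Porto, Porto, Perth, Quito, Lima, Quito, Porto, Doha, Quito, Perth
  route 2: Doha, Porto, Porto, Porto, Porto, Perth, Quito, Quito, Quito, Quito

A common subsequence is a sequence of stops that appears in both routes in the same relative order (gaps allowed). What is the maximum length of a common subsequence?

8

Taking Doha (route 1 #1, route 2 #1); then Porto (route 1 #4, route 2 #3); then Porto (route 1 #5, route 2 #4); then Porto (route 1 #6, route 2 #5); then Perth (route 1 #7, route 2 #6); then Quito (route 1 #8, route 2 #8); then Quito (route 1 #10, route 2 #9); then Quito (route 1 #13, route 2 #10) gives a common subsequence of length 8, and the DP table's final entry dp[14][10] is also 8, so no common subsequence is longer.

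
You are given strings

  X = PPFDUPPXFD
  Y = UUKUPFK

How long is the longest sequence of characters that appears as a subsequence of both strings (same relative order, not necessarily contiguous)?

3

One common subsequence of length 3: U [5,4], P [7,5], F [9,6]. dp[10][7] = 3 confirms this is the maximum.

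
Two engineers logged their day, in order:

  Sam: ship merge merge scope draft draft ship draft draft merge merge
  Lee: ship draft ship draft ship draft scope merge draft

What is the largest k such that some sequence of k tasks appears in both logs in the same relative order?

6

Taking ship at Sam[1]=Lee[1] → draft at Sam[5]=Lee[2] → draft at Sam[6]=Lee[4] → ship at Sam[7]=Lee[5] → draft at Sam[8]=Lee[6] → draft at Sam[9]=Lee[9] gives a common subsequence of length 6, and the DP table's final entry dp[11][9] is also 6, so no common subsequence is longer.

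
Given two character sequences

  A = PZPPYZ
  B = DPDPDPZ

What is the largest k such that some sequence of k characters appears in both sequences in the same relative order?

4

Pick P [1,2], then P [3,4], then P [4,6], then Z [6,7]; all 4 characters appear in both, in order, and the DP table's final entry dp[6][7] is also 4, so no common subsequence is longer.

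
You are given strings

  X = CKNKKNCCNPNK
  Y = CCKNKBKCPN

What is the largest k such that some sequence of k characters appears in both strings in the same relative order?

8

One common subsequence of length 8: C at X[1]=Y[2], K at X[2]=Y[3], N at X[3]=Y[4], K at X[4]=Y[5], K at X[5]=Y[7], C at X[8]=Y[8], P at X[10]=Y[9], N at X[11]=Y[10]. The LCS DP gives dp[12][10] = 8, so this is optimal.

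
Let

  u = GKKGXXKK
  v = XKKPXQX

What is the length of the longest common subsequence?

4

Taking K (u #2, v #2), K (u #3, v #3), X (u #5, v #5), X (u #6, v #7) gives a common subsequence of length 4, and the DP table's final entry dp[8][7] is also 4, so no common subsequence is longer.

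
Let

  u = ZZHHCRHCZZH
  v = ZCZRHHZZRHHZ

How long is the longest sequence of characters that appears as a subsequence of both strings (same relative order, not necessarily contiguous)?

Let dp[i][j] be the LCS length of the first i characters of u and the first j characters of v. dp[i][j] = dp[i-1][j-1]+1 when the i-th and j-th characters match, else max(dp[i-1][j], dp[i][j-1]).
    ·  Z  C  Z  R  H  H  Z  Z  R  H  H  Z
 ·  0  0  0  0  0  0  0  0  0  0  0  0  0
 Z  0  1  1  1  1  1  1  1  1  1  1  1  1
 Z  0  1  1  2  2  2  2  2  2  2  2  2  2
 H  0  1  1  2  2  3  3  3  3  3  3  3  3
 H  0  1  1  2  2  3  4  4  4  4  4  4  4
 C  0  1  2  2  2  3  4  4  4  4  4  4  4
 R  0  1  2  2  3  3  4  4  4  5  5  5  5
 H  0  1  2  2  3  4  4  4  4  5  6  6  6
 C  0  1  2  2  3  4  4  4  4  5  6  6  6
 Z  0  1  2  3  3  4  4  5  5  5  6  6  7
 Z  0  1  2  3  3  4  4  5  6  6  6  6  7
 H  0  1  2  3  3  4  5  5  6  6  7  7  7
dp[11][12] = 7. One LCS (by backtracking along matches): ZZHHRHZ.

7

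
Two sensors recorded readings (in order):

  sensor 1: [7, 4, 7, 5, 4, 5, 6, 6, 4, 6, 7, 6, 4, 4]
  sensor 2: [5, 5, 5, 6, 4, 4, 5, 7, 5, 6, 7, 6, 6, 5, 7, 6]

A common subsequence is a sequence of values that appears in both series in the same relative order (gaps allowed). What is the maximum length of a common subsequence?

Pick 4 (sensor 1 #2, sensor 2 #6); then 7 (sensor 1 #3, sensor 2 #8); then 5 (sensor 1 #6, sensor 2 #9); then 6 (sensor 1 #7, sensor 2 #10); then 6 (sensor 1 #8, sensor 2 #12); then 6 (sensor 1 #10, sensor 2 #13); then 7 (sensor 1 #11, sensor 2 #15); then 6 (sensor 1 #12, sensor 2 #16); all 8 values appear in both, in order. dp[14][16] = 8 confirms this is the maximum.

8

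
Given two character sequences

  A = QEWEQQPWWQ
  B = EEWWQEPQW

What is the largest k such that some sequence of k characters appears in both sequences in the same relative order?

Match E [2,2]; then W [3,4]; then E [4,6]; then Q [6,8]; then W [9,9] — 5 characters in the same relative order in both. Since dp[10][9] = 5, nothing longer is possible.

5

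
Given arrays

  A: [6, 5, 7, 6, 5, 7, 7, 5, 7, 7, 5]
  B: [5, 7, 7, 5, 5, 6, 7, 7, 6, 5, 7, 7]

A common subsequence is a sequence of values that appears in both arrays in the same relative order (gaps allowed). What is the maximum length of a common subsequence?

Match 5 (A #2, B #1); then 7 (A #3, B #3); then 6 (A #4, B #6); then 7 (A #6, B #7); then 7 (A #7, B #8); then 5 (A #8, B #10); then 7 (A #9, B #11); then 7 (A #10, B #12) — 8 values in the same relative order in both. dp[11][12] = 8 confirms this is the maximum.

8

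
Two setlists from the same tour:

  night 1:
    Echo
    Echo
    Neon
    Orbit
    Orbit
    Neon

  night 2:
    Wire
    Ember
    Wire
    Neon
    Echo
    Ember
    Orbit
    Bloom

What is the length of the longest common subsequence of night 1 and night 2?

Pick Echo [1,5], Orbit [4,7]; all 2 songs appear in both, in order. dp[6][8] = 2 confirms this is the maximum.

2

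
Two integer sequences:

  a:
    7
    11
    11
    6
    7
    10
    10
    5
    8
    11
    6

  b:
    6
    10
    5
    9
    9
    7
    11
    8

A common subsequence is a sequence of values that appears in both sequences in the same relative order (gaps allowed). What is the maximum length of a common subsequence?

4

Let dp[i][j] be the LCS length of the first i values of a and the first j values of b. dp[i][j] = dp[i-1][j-1]+1 when the i-th and j-th values match, else max(dp[i-1][j], dp[i][j-1]).
    ·  6 10  5  9  9  7 11  8
 ·  0  0  0  0  0  0  0  0  0
 7  0  0  0  0  0  0  1  1  1
11  0  0  0  0  0  0  1  2  2
11  0  0  0  0  0  0  1  2  2
 6  0  1  1  1  1  1  1  2  2
 7  0  1  1  1  1  1  2  2  2
10  0  1  2  2  2  2  2  2  2
10  0  1  2  2  2  2  2  2  2
 5  0  1  2  3  3  3  3  3  3
 8  0  1  2  3  3  3  3  3  4
11  0  1  2  3  3  3  3  4  4
 6  0  1  2  3  3  3  3  4  4
dp[11][8] = 4. One LCS (by backtracking along matches): 6, 10, 5, 8.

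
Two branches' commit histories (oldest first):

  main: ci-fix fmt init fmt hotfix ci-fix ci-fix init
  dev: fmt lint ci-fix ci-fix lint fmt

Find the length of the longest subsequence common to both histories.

Match fmt at main[2]=dev[1], then ci-fix at main[6]=dev[3], then ci-fix at main[7]=dev[4] — 3 commits in the same relative order in both. The LCS DP gives dp[8][6] = 3, so this is optimal.

3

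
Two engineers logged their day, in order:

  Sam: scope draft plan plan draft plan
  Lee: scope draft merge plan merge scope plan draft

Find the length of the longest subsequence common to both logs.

Match scope [1,1]; then draft [2,2]; then plan [3,4]; then plan [4,7]; then draft [5,8] — 5 tasks in the same relative order in both. dp[6][8] = 5 confirms this is the maximum.

5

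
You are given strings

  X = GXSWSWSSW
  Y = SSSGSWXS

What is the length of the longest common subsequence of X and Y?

5

Taking S (X #3, Y #1), then S (X #5, Y #2), then S (X #7, Y #3), then S (X #8, Y #5), then W (X #9, Y #6) gives a common subsequence of length 5. dp[9][8] = 5 confirms this is the maximum.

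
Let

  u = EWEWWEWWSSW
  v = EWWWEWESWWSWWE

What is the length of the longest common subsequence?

9

Taking E [1,1]; then W [2,4]; then E [3,5]; then W [5,6]; then E [6,7]; then W [7,9]; then W [8,10]; then S [9,11]; then W [11,13] gives a common subsequence of length 9. Since dp[11][14] = 9, nothing longer is possible.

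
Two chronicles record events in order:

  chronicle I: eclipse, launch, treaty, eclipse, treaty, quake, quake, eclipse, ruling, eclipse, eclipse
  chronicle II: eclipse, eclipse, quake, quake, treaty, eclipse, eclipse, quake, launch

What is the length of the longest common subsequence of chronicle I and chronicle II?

Taking eclipse at chronicle I[1]=chronicle II[1]; then eclipse at chronicle I[4]=chronicle II[2]; then quake at chronicle I[6]=chronicle II[3]; then quake at chronicle I[7]=chronicle II[4]; then eclipse at chronicle I[8]=chronicle II[6]; then eclipse at chronicle I[10]=chronicle II[7] gives a common subsequence of length 6. dp[11][9] = 6 confirms this is the maximum.

6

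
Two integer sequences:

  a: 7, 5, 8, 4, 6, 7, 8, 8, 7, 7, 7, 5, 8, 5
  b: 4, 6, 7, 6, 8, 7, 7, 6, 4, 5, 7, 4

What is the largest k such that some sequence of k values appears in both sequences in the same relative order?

Taking 4 at a[4]=b[1], then 6 at a[5]=b[2], then 7 at a[6]=b[3], then 8 at a[8]=b[5], then 7 at a[9]=b[6], then 7 at a[10]=b[7], then 7 at a[11]=b[11] gives a common subsequence of length 7. The LCS DP gives dp[14][12] = 7, so this is optimal.

7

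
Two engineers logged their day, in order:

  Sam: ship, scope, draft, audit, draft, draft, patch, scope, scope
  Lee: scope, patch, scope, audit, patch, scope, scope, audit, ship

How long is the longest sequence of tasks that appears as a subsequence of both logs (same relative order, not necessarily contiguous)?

Taking scope at Sam[2]=Lee[3] → audit at Sam[4]=Lee[4] → patch at Sam[7]=Lee[5] → scope at Sam[8]=Lee[6] → scope at Sam[9]=Lee[7] gives a common subsequence of length 5. The LCS DP gives dp[9][9] = 5, so this is optimal.

5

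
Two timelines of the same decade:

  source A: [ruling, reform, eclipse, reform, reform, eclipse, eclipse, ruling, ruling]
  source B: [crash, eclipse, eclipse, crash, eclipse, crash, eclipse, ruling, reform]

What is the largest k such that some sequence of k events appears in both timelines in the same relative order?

4

Taking eclipse at source A[3]=source B[3] → eclipse at source A[6]=source B[5] → eclipse at source A[7]=source B[7] → ruling at source A[8]=source B[8] gives a common subsequence of length 4, and the DP table's final entry dp[9][9] is also 4, so no common subsequence is longer.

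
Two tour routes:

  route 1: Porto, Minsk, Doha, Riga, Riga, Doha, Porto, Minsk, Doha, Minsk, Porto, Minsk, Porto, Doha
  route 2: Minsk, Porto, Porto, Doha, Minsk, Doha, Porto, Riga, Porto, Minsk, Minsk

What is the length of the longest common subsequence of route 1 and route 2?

Taking Porto (route 1 #1, route 2 #3); then Minsk (route 1 #2, route 2 #5); then Doha (route 1 #3, route 2 #6); then Riga (route 1 #5, route 2 #8); then Porto (route 1 #7, route 2 #9); then Minsk (route 1 #10, route 2 #10); then Minsk (route 1 #12, route 2 #11) gives a common subsequence of length 7, and the DP table's final entry dp[14][11] is also 7, so no common subsequence is longer.

7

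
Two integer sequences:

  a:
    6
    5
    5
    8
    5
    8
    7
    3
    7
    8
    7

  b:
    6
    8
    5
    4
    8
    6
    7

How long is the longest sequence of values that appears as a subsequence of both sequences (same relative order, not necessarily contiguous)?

Match 6 [1,1], 8 [4,2], 5 [5,3], 8 [6,5], 7 [11,7] — 5 values in the same relative order in both, and the DP table's final entry dp[11][7] is also 5, so no common subsequence is longer.

5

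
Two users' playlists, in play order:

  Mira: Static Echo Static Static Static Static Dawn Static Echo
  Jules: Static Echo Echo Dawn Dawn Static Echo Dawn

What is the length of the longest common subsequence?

Match Static [1,1]; then Echo [2,3]; then Dawn [7,5]; then Static [8,6]; then Echo [9,7] — 5 songs in the same relative order in both, and the DP table's final entry dp[9][8] is also 5, so no common subsequence is longer.

5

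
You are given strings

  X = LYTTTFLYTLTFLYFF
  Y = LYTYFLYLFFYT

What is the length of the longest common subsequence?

9

Match L (X #1, Y #1), then Y (X #2, Y #2), then T (X #3, Y #3), then F (X #6, Y #5), then L (X #7, Y #6), then Y (X #8, Y #7), then L (X #10, Y #8), then F (X #12, Y #10), then Y (X #14, Y #11) — 9 characters in the same relative order in both. Since dp[16][12] = 9, nothing longer is possible.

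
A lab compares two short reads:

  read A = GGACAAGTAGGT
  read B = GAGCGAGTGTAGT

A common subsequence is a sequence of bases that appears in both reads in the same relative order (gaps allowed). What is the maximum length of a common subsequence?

9

Taking G (read A #1, read B #1), then G (read A #2, read B #3), then C (read A #4, read B #4), then A (read A #5, read B #6), then G (read A #7, read B #9), then T (read A #8, read B #10), then A (read A #9, read B #11), then G (read A #11, read B #12), then T (read A #12, read B #13) gives a common subsequence of length 9. The LCS DP gives dp[12][13] = 9, so this is optimal.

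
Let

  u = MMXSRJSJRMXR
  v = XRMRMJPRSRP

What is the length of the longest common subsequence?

5

One common subsequence of length 5: M (u #1, v #3), M (u #2, v #5), R (u #5, v #8), S (u #7, v #9), R (u #9, v #10), and the DP table's final entry dp[12][11] is also 5, so no common subsequence is longer.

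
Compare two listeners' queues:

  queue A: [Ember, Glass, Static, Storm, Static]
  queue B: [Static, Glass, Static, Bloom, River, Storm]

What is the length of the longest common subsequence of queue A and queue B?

One common subsequence of length 3: Glass (queue A #2, queue B #2), Static (queue A #3, queue B #3), Storm (queue A #4, queue B #6). The LCS DP gives dp[5][6] = 3, so this is optimal.

3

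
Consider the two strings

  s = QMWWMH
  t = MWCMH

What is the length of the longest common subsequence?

4

One common subsequence of length 4: M (s #2, t #1); then W (s #3, t #2); then M (s #5, t #4); then H (s #6, t #5). dp[6][5] = 4 confirms this is the maximum.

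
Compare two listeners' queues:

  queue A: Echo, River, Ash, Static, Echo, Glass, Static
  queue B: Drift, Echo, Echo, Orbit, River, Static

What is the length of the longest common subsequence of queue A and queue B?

One common subsequence of length 3: Echo [1,3], River [2,5], Static [7,6]. The LCS DP gives dp[7][6] = 3, so this is optimal.

3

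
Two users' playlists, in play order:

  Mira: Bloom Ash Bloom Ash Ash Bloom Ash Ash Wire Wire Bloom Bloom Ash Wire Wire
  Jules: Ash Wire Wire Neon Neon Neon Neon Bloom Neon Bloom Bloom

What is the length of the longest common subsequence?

Pick Ash [8,1] → Wire [9,2] → Wire [10,3] → Bloom [11,10] → Bloom [12,11]; all 5 songs appear in both, in order. dp[15][11] = 5 confirms this is the maximum.

5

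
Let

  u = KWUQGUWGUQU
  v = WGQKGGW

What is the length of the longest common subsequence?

Pick W [2,1] → Q [4,3] → G [5,6] → W [7,7]; all 4 characters appear in both, in order. dp[11][7] = 4 confirms this is the maximum.

4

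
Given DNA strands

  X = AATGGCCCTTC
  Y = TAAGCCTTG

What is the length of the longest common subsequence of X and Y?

Let dp[i][j] be the LCS length of the first i bases of X and the first j bases of Y. dp[i][j] = dp[i-1][j-1]+1 when the i-th and j-th bases match, else max(dp[i-1][j], dp[i][j-1]).
    ·  T  A  A  G  C  C  T  T  G
 ·  0  0  0  0  0  0  0  0  0  0
 A  0  0  1  1  1  1  1  1  1  1
 A  0  0  1  2  2  2  2  2  2  2
 T  0  1  1  2  2  2  2  3  3  3
 G  0  1  1  2  3  3  3  3  3  4
 G  0  1  1  2  3  3  3  3  3  4
 C  0  1  1  2  3  4  4  4  4  4
 C  0  1  1  2  3  4  5  5  5  5
 C  0  1  1  2  3  4  5  5  5  5
 T  0  1  1  2  3  4  5  6  6  6
 T  0  1  1  2  3  4  5  6  7  7
 C  0  1  1  2  3  4  5  6  7  7
dp[11][9] = 7. One LCS (by backtracking along matches): AAGCCTT.

7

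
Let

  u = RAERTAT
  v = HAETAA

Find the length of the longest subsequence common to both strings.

4

Pick A at u[2]=v[2], then E at u[3]=v[3], then T at u[5]=v[4], then A at u[6]=v[6]; all 4 characters appear in both, in order. dp[7][6] = 4 confirms this is the maximum.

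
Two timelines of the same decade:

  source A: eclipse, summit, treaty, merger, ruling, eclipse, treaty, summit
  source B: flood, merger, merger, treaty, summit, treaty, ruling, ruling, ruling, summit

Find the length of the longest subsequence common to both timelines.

Match summit at source A[2]=source B[5], treaty at source A[3]=source B[6], ruling at source A[5]=source B[9], summit at source A[8]=source B[10] — 4 events in the same relative order in both. The LCS DP gives dp[8][10] = 4, so this is optimal.

4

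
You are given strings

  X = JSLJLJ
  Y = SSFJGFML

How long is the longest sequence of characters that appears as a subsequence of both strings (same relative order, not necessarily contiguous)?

3

Taking S at X[2]=Y[2] → J at X[4]=Y[4] → L at X[5]=Y[8] gives a common subsequence of length 3, and the DP table's final entry dp[6][8] is also 3, so no common subsequence is longer.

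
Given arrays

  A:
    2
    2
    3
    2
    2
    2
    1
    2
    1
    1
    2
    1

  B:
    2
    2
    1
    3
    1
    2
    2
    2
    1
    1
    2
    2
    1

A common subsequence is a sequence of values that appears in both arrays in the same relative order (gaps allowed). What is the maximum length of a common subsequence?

Taking 2 [1,1] → 2 [2,2] → 3 [3,4] → 2 [4,6] → 2 [5,7] → 2 [6,8] → 1 [7,10] → 2 [8,11] → 2 [11,12] → 1 [12,13] gives a common subsequence of length 10, and the DP table's final entry dp[12][13] is also 10, so no common subsequence is longer.

10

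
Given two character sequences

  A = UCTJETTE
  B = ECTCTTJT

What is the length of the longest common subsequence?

Pick C at A[2]=B[4]; then T at A[3]=B[6]; then J at A[4]=B[7]; then T at A[7]=B[8]; all 4 characters appear in both, in order. The LCS DP gives dp[8][8] = 4, so this is optimal.

4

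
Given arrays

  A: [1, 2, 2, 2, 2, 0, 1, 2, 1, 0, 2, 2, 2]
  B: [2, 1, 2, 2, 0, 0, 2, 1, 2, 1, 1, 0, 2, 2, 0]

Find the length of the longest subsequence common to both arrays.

10

Match 1 [1,2]; then 2 [2,3]; then 2 [3,4]; then 2 [4,7]; then 2 [5,9]; then 1 [7,10]; then 1 [9,11]; then 0 [10,12]; then 2 [11,13]; then 2 [12,14] — 10 values in the same relative order in both. Since dp[13][15] = 10, nothing longer is possible.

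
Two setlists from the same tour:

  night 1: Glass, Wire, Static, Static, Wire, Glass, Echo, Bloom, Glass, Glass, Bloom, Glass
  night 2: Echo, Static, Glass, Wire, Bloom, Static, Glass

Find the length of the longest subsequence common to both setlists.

Match Glass [1,3], Wire [2,4], Static [4,6], Glass [12,7] — 4 songs in the same relative order in both. Since dp[12][7] = 4, nothing longer is possible.

4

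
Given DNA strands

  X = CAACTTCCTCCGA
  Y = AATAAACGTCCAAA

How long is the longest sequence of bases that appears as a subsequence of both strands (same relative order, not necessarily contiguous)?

8

Taking A [2,1], then A [3,2], then T [5,3], then C [7,7], then T [9,9], then C [10,10], then C [11,11], then A [13,14] gives a common subsequence of length 8, and the DP table's final entry dp[13][14] is also 8, so no common subsequence is longer.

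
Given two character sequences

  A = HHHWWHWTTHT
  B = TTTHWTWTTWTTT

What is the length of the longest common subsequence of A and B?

7

Let dp[i][j] be the LCS length of the first i characters of A and the first j characters of B. dp[i][j] = dp[i-1][j-1]+1 when the i-th and j-th characters match, else max(dp[i-1][j], dp[i][j-1]).
    ·  T  T  T  H  W  T  W  T  T  W  T  T  T
 ·  0  0  0  0  0  0  0  0  0  0  0  0  0  0
 H  0  0  0  0  1  1  1  1  1  1  1  1  1  1
 H  0  0  0  0  1  1  1  1  1  1  1  1  1  1
 H  0  0  0  0  1  1  1  1  1  1  1  1  1  1
 W  0  0  0  0  1  2  2  2  2  2  2  2  2  2
 W  0  0  0  0  1  2  2  3  3  3  3  3  3  3
 H  0  0  0  0  1  2  2  3  3  3  3  3  3  3
 W  0  0  0  0  1  2  2  3  3  3  4  4  4  4
 T  0  1  1  1  1  2  3  3  4  4  4  5  5  5
 T  0  1  2  2  2  2  3  3  4  5  5  5  6  6
 H  0  1  2  2  3  3  3  3  4  5  5  5  6  6
 T  0  1  2  3  3  3  4  4  4  5  5  6  6  7
dp[11][13] = 7. One LCS (by backtracking along matches): HWWWTTT.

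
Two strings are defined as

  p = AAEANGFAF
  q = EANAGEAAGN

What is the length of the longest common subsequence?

5

Taking A [1,2]; then A [2,4]; then E [3,6]; then A [4,8]; then N [5,10] gives a common subsequence of length 5, and the DP table's final entry dp[9][10] is also 5, so no common subsequence is longer.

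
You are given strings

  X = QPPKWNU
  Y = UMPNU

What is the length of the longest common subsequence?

Taking P at X[3]=Y[3]; then N at X[6]=Y[4]; then U at X[7]=Y[5] gives a common subsequence of length 3. Since dp[7][5] = 3, nothing longer is possible.

3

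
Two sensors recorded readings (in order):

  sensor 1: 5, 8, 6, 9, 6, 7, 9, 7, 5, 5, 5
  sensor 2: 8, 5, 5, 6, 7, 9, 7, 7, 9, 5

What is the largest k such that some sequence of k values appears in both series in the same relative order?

One common subsequence of length 6: 5 at sensor 1[1]=sensor 2[3], 6 at sensor 1[3]=sensor 2[4], 9 at sensor 1[4]=sensor 2[6], 7 at sensor 1[6]=sensor 2[8], 9 at sensor 1[7]=sensor 2[9], 5 at sensor 1[11]=sensor 2[10]. dp[11][10] = 6 confirms this is the maximum.

6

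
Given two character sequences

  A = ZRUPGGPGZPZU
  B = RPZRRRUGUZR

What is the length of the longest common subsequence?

5

Taking Z at A[1]=B[3], then R at A[2]=B[6], then U at A[3]=B[7], then G at A[5]=B[8], then Z at A[9]=B[10] gives a common subsequence of length 5. dp[12][11] = 5 confirms this is the maximum.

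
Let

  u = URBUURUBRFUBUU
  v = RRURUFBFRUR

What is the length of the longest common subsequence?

7

Taking R [2,2]; then U [5,3]; then R [6,4]; then U [7,5]; then B [8,7]; then R [9,9]; then U [11,10] gives a common subsequence of length 7. The LCS DP gives dp[14][11] = 7, so this is optimal.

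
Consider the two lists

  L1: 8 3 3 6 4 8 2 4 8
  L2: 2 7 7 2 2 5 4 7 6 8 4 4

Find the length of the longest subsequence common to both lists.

One common subsequence of length 3: 8 (L1 #1, L2 #10); then 4 (L1 #5, L2 #11); then 4 (L1 #8, L2 #12). dp[9][12] = 3 confirms this is the maximum.

3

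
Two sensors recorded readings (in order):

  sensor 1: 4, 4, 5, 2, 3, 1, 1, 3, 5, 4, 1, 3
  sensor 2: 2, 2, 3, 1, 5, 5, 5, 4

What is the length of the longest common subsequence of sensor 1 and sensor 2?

Match 2 (sensor 1 #4, sensor 2 #2), 3 (sensor 1 #5, sensor 2 #3), 1 (sensor 1 #6, sensor 2 #4), 5 (sensor 1 #9, sensor 2 #7), 4 (sensor 1 #10, sensor 2 #8) — 5 values in the same relative order in both. dp[12][8] = 5 confirms this is the maximum.

5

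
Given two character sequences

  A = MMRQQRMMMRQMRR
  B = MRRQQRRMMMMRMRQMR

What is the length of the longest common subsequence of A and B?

12

Match M [1,1], then R [3,3], then Q [4,4], then Q [5,5], then R [6,7], then M [7,10], then M [8,11], then M [9,13], then R [10,14], then Q [11,15], then M [12,16], then R [14,17] — 12 characters in the same relative order in both. Since dp[14][17] = 12, nothing longer is possible.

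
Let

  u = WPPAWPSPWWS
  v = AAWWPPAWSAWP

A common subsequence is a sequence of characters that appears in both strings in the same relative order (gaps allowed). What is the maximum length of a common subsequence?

7

Let dp[i][j] be the LCS length of the first i characters of u and the first j characters of v. dp[i][j] = dp[i-1][j-1]+1 when the i-th and j-th characters match, else max(dp[i-1][j], dp[i][j-1]).
    ·  A  A  W  W  P  P  A  W  S  A  W  P
 ·  0  0  0  0  0  0  0  0  0  0  0  0  0
 W  0  0  0  1  1  1  1  1  1  1  1  1  1
 P  0  0  0  1  1  2  2  2  2  2  2  2  2
 P  0  0  0  1  1  2  3  3  3  3  3  3  3
 A  0  1  1  1  1  2  3  4  4  4  4  4  4
 W  0  1  1  2  2  2  3  4  5  5  5  5  5
 P  0  1  1  2  2  3  3  4  5  5  5  5  6
 S  0  1  1  2  2  3  3  4  5  6  6  6  6
 P  0  1  1  2  2  3  4  4  5  6  6  6  7
 W  0  1  1  2  3  3  4  4  5  6  6  7  7
 W  0  1  1  2  3  3  4  4  5  6  6  7  7
 S  0  1  1  2  3  3  4  4  5  6  6  7  7
dp[11][12] = 7. One LCS (by backtracking along matches): WPPAWSP.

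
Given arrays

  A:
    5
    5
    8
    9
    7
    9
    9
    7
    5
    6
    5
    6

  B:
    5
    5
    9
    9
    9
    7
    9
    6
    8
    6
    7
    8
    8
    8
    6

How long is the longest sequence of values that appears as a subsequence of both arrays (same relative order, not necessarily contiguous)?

Pick 5 at A[1]=B[1], 5 at A[2]=B[2], 9 at A[4]=B[3], 9 at A[6]=B[4], 9 at A[7]=B[5], 7 at A[8]=B[6], 6 at A[10]=B[10], 6 at A[12]=B[15]; all 8 values appear in both, in order. dp[12][15] = 8 confirms this is the maximum.

8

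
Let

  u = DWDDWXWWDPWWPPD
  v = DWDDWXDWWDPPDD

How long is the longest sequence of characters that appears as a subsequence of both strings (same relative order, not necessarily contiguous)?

12

Match D [1,1], W [2,2], D [3,3], D [4,4], W [5,5], X [6,6], W [7,8], W [8,9], D [9,10], P [10,11], P [13,12], D [15,14] — 12 characters in the same relative order in both. The LCS DP gives dp[15][14] = 12, so this is optimal.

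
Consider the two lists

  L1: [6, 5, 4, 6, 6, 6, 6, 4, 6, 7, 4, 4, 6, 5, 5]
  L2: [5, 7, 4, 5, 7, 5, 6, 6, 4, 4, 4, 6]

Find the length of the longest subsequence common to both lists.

8

One common subsequence of length 8: 5 [2,1]; then 4 [3,3]; then 6 [6,7]; then 6 [7,8]; then 4 [8,9]; then 4 [11,10]; then 4 [12,11]; then 6 [13,12]. The LCS DP gives dp[15][12] = 8, so this is optimal.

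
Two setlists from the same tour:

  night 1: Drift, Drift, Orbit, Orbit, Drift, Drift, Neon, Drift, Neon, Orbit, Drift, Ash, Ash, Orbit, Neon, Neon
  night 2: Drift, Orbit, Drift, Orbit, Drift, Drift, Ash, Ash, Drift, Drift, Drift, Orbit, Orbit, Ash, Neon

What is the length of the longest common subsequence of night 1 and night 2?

9

One common subsequence of length 9: Drift (night 1 #1, night 2 #1) → Drift (night 1 #2, night 2 #3) → Orbit (night 1 #3, night 2 #4) → Drift (night 1 #5, night 2 #9) → Drift (night 1 #6, night 2 #10) → Drift (night 1 #8, night 2 #11) → Orbit (night 1 #10, night 2 #13) → Ash (night 1 #13, night 2 #14) → Neon (night 1 #16, night 2 #15), and the DP table's final entry dp[16][15] is also 9, so no common subsequence is longer.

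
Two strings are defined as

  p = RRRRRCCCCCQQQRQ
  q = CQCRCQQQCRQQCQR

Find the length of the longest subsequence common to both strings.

Taking C (p #6, q #1); then C (p #7, q #3); then C (p #8, q #5); then C (p #9, q #9); then Q (p #11, q #11); then Q (p #12, q #12); then Q (p #13, q #14); then R (p #14, q #15) gives a common subsequence of length 8. dp[15][15] = 8 confirms this is the maximum.

8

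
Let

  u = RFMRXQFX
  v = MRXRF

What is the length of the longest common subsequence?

Taking M (u #3, v #1) → R (u #4, v #2) → X (u #5, v #3) → F (u #7, v #5) gives a common subsequence of length 4. Since dp[8][5] = 4, nothing longer is possible.

4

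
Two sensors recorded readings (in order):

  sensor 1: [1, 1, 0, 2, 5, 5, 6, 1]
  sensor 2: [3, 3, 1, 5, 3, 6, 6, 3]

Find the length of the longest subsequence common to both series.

Match 1 (sensor 1 #2, sensor 2 #3), then 5 (sensor 1 #5, sensor 2 #4), then 6 (sensor 1 #7, sensor 2 #7) — 3 values in the same relative order in both. dp[8][8] = 3 confirms this is the maximum.

3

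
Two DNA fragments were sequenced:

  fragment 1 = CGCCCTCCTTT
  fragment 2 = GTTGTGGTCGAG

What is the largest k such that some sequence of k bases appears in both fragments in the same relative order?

5

One common subsequence of length 5: G at fragment 1[2]=fragment 2[1], T at fragment 1[6]=fragment 2[2], T at fragment 1[9]=fragment 2[3], T at fragment 1[10]=fragment 2[5], T at fragment 1[11]=fragment 2[8]. dp[11][12] = 5 confirms this is the maximum.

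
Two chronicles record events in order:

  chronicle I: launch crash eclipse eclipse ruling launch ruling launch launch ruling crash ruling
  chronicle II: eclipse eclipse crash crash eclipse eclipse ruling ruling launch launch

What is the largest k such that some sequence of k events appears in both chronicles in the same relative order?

Taking crash (chronicle I #2, chronicle II #4), then eclipse (chronicle I #3, chronicle II #5), then eclipse (chronicle I #4, chronicle II #6), then ruling (chronicle I #5, chronicle II #7), then ruling (chronicle I #7, chronicle II #8), then launch (chronicle I #8, chronicle II #9), then launch (chronicle I #9, chronicle II #10) gives a common subsequence of length 7. dp[12][10] = 7 confirms this is the maximum.

7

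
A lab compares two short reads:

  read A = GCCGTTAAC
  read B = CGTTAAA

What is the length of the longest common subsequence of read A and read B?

6

Let dp[i][j] be the LCS length of the first i bases of read A and the first j bases of read B. dp[i][j] = dp[i-1][j-1]+1 when the i-th and j-th bases match, else max(dp[i-1][j], dp[i][j-1]).
    ·  C  G  T  T  A  A  A
 ·  0  0  0  0  0  0  0  0
 G  0  0  1  1  1  1  1  1
 C  0  1  1  1  1  1  1  1
 C  0  1  1  1  1  1  1  1
 G  0  1  2  2  2  2  2  2
 T  0  1  2  3  3  3  3  3
 T  0  1  2  3  4  4  4  4
 A  0  1  2  3  4  5  5  5
 A  0  1  2  3  4  5  6  6
 C  0  1  2  3  4  5  6  6
dp[9][7] = 6. One LCS (by backtracking along matches): CGTTAA.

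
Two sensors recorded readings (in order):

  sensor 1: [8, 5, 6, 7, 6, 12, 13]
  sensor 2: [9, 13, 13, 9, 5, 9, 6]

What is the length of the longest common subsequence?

2

One common subsequence of length 2: 5 [2,5] → 6 [5,7]. Since dp[7][7] = 2, nothing longer is possible.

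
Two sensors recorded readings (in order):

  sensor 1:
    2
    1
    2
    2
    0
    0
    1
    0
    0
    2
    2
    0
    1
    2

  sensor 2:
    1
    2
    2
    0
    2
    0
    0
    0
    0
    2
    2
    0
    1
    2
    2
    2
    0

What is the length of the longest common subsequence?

Match 2 (sensor 1 #1, sensor 2 #2), 2 (sensor 1 #3, sensor 2 #3), 2 (sensor 1 #4, sensor 2 #5), 0 (sensor 1 #5, sensor 2 #6), 0 (sensor 1 #6, sensor 2 #7), 0 (sensor 1 #8, sensor 2 #8), 0 (sensor 1 #9, sensor 2 #9), 2 (sensor 1 #10, sensor 2 #10), 2 (sensor 1 #11, sensor 2 #11), 0 (sensor 1 #12, sensor 2 #12), 1 (sensor 1 #13, sensor 2 #13), 2 (sensor 1 #14, sensor 2 #16) — 12 values in the same relative order in both. The LCS DP gives dp[14][17] = 12, so this is optimal.

12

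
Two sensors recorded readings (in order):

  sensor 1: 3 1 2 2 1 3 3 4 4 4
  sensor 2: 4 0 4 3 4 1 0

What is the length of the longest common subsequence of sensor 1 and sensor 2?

3

Pick 4 at sensor 1[8]=sensor 2[1]; then 4 at sensor 1[9]=sensor 2[3]; then 4 at sensor 1[10]=sensor 2[5]; all 3 values appear in both, in order, and the DP table's final entry dp[10][7] is also 3, so no common subsequence is longer.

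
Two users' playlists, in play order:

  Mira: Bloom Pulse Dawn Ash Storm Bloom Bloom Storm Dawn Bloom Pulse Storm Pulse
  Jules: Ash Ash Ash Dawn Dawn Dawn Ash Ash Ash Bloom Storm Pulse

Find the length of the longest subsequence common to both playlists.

Pick Dawn [3,6], Ash [4,9], Bloom [10,10], Storm [12,11], Pulse [13,12]; all 5 songs appear in both, in order. The LCS DP gives dp[13][12] = 5, so this is optimal.

5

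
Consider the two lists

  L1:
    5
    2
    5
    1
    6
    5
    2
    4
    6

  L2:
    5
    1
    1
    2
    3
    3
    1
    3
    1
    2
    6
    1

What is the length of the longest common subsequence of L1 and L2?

5

Let dp[i][j] be the LCS length of the first i values of L1 and the first j values of L2. dp[i][j] = dp[i-1][j-1]+1 when the i-th and j-th values match, else max(dp[i-1][j], dp[i][j-1]).
    ·  5  1  1  2  3  3  1  3  1  2  6  1
 ·  0  0  0  0  0  0  0  0  0  0  0  0  0
 5  0  1  1  1  1  1  1  1  1  1  1  1  1
 2  0  1  1  1  2  2  2  2  2  2  2  2  2
 5  0  1  1  1  2  2  2  2  2  2  2  2  2
 1  0  1  2  2  2  2  2  3  3  3  3  3  3
 6  0  1  2  2  2  2  2  3  3  3  3  4  4
 5  0  1  2  2  2  2  2  3  3  3  3  4  4
 2  0  1  2  2  3  3  3  3  3  3  4  4  4
 4  0  1  2  2  3  3  3  3  3  3  4  4  4
 6  0  1  2  2  3  3  3  3  3  3  4  5  5
dp[9][12] = 5. One LCS (by backtracking along matches): 5, 2, 1, 2, 6.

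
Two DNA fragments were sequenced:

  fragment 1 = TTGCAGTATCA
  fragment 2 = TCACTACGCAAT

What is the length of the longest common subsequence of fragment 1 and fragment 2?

Let dp[i][j] be the LCS length of the first i bases of fragment 1 and the first j bases of fragment 2. dp[i][j] = dp[i-1][j-1]+1 when the i-th and j-th bases match, else max(dp[i-1][j], dp[i][j-1]).
    ·  T  C  A  C  T  A  C  G  C  A  A  T
 ·  0  0  0  0  0  0  0  0  0  0  0  0  0
 T  0  1  1  1  1  1  1  1  1  1  1  1  1
 T  0  1  1  1  1  2  2  2  2  2  2  2  2
 G  0  1  1  1  1  2  2  2  3  3  3  3  3
 C  0  1  2  2  2  2  2  3  3  4  4  4  4
 A  0  1  2  3  3  3  3  3  3  4  5  5  5
 G  0  1  2  3  3  3  3  3  4  4  5  5  5
 T  0  1  2  3  3  4  4  4  4  4  5  5  6
 A  0  1  2  3  3  4  5  5  5  5  5  6  6
 T  0  1  2  3  3  4  5  5  5  5  5  6  7
 C  0  1  2  3  4  4  5  6  6  6  6  6  7
 A  0  1  2  3  4  4  5  6  6  6  7  7  7
dp[11][12] = 7. One LCS (by backtracking along matches): TTGCAAT.

7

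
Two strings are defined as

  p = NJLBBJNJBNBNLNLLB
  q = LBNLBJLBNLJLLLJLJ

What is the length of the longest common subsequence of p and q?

9

Taking N (p #1, q #3), then J (p #2, q #6), then L (p #3, q #7), then B (p #5, q #8), then N (p #7, q #9), then J (p #8, q #11), then L (p #13, q #13), then L (p #15, q #14), then L (p #16, q #16) gives a common subsequence of length 9. Since dp[17][17] = 9, nothing longer is possible.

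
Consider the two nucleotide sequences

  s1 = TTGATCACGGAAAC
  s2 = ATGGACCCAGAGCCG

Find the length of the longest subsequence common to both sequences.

8

One common subsequence of length 8: T (s1 #1, s2 #2) → G (s1 #3, s2 #4) → A (s1 #4, s2 #5) → C (s1 #6, s2 #8) → A (s1 #7, s2 #9) → G (s1 #9, s2 #10) → G (s1 #10, s2 #12) → C (s1 #14, s2 #14), and the DP table's final entry dp[14][15] is also 8, so no common subsequence is longer.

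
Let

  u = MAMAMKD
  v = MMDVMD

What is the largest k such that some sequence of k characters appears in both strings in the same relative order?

4

Let dp[i][j] be the LCS length of the first i characters of u and the first j characters of v. dp[i][j] = dp[i-1][j-1]+1 when the i-th and j-th characters match, else max(dp[i-1][j], dp[i][j-1]).
    ·  M  M  D  V  M  D
 ·  0  0  0  0  0  0  0
 M  0  1  1  1  1  1  1
 A  0  1  1  1  1  1  1
 M  0  1  2  2  2  2  2
 A  0  1  2  2  2  2  2
 M  0  1  2  2  2  3  3
 K  0  1  2  2  2  3  3
 D  0  1  2  3  3  3  4
dp[7][6] = 4. One LCS (by backtracking along matches): MMMD.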